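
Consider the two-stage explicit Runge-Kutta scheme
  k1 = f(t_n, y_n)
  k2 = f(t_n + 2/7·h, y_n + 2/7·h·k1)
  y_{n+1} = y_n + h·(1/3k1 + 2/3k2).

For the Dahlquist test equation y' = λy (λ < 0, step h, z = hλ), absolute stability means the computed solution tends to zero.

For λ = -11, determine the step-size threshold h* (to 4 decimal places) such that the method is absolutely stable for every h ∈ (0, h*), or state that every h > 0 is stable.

Test eqn y'=λy, z=hλ:
  k1=λy_n ⇒ h·k1=z·y_n;  k2=λ(1+2/7z)y_n ⇒ h·k2=z(1+2/7z)y_n
  y_{n+1}/y_n = 1 + 1/3z + 2/3z(1+2/7z) = 1 + z + 4/21z²
  R(z) = 1 + z + 4/21z².

Need |R(x)|<1, x<0.
x=-0.72: |R|=0.3787
R=1: x+4/21x²=0 ⇒ x=−21/4=-5.2500; min R=1−1/(4·4/21)=-0.3125>−1
Confirm numerically:
  x=-5.226: |R|=0.97611 <1
  x=-4.711: |R|=0.51634 <1
  x=-3.538: |R|=0.15372 <1
  x=-2.818: |R|=0.30540 <1
  x=-5.640: |R|=1.41897 >1
  x=-5.369: |R|=1.12170 >1
Stable set (-5.2500, 0).

(-5.2500,0); λ=-11 ⇒ h* = (21/4)/11 = 0.4773.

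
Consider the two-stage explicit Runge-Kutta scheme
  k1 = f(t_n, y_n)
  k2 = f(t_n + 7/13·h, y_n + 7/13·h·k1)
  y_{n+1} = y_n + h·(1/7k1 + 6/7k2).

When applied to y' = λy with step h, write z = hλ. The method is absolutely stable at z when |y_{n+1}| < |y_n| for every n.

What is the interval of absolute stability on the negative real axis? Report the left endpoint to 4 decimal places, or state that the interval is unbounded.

On y'=λy, z=hλ:
  k1=λy_n ⇒ h·k1=z·y_n;  k2=λ(1+7/13z)y_n ⇒ h·k2=z(1+7/13z)y_n
  y_{n+1}/y_n = 1 + 1/7z + 6/7z(1+7/13z) = 1 + z + 6/13z²
  ⇒ R(z) = 1 + z + 6/13z².

Need |R(x)|<1, x<0.
x=-1.09: |R|=0.4584
R=1: x+6/13x²=0 ⇒ x=−13/6=-2.1667; min R=1−1/(4·6/13)=0.4583>−1
Confirm numerically:
  x=-1.889: |R|=0.75792 <1
  x=-1.826: |R|=0.71290 <1
  x=-1.737: |R|=0.65554 <1
  x=-0.995: |R|=0.46193 <1
  x=-2.752: |R|=1.74346 >1
  x=-2.342: |R|=1.18952 >1
  x=-2.305: |R|=1.14717 >1
Stable set (-2.1667, 0).

(-2.1667, 0).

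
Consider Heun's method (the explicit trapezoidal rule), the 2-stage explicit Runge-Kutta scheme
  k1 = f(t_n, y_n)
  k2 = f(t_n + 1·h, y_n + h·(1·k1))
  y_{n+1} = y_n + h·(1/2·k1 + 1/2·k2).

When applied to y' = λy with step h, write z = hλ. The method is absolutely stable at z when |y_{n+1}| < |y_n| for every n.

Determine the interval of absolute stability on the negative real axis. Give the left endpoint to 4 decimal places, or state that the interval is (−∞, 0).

z∈(-2.0000,0).

Set f=λy, z=hλ:
  order 2, 2-stage ⇒ R(z)=1+z+z^2/2
  (e.g. R(-0.44)=0.65680, |R|=0.65680)

Solve |R(x)|<1 on ℝ⁻.
x=-0.44: |R|=0.6568
|R(-2.03)|=1.0304 |R(-1.45)|=0.6013 |R(-1.42)|=0.5882
Bisect:
  x_lo=-2.6403 |R|=1.8452  x_hi=-0.3102 |R|=0.7379
  mid=-1.47522 |R|=0.61292 →hi
  mid=-2.05775 |R|=1.05941 →lo
  mid=-1.76648 |R|=0.79375 →hi
  mid=-1.91211 |R|=0.91598 →hi
  mid=-1.98493 |R|=0.98504 →hi
  mid=-2.02134 |R|=1.02157 →lo
  mid=-2.00313 |R|=1.00314 →lo
  mid=-1.99403 |R|=0.99405 →hi
  ...
  [-2.00001,-1.99986] ⇒ x*=-2.0000
Interval (-2.0000, 0).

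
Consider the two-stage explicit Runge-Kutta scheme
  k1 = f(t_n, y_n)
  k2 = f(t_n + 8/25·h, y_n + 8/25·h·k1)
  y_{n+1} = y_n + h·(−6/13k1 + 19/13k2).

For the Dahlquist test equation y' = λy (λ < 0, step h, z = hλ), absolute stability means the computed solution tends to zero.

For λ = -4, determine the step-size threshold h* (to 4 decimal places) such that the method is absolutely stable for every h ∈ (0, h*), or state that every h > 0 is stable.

On y'=λy, z=hλ:
  k1=λy_n ⇒ h·k1=z·y_n;  k2=λ(1+8/25z)y_n ⇒ h·k2=z(1+8/25z)y_n
  y_{n+1}/y_n = 1 − 6/13z + 19/13z(1+8/25z) = 1 + z + 152/325z²
  Hence R(z) = 1 + z + 152/325z².

Find x<0 with |R(x)|<1.
x=-1.71: |R|=0.6576
R=1: x+152/325x²=0 ⇒ x=−325/152=-2.1382; min R=1−1/(4·152/325)=0.4655>−1
Confirm numerically:
  x=-2.115: |R|=0.97709 <1
  x=-1.255: |R|=0.48163 <1
  x=-1.191: |R|=0.47241 <1
  x=-0.947: |R|=0.47243 <1
  x=-2.725: |R|=1.74791 >1
  x=-2.352: |R|=1.23523 >1
Interval (-2.1382, 0).

(-2.1382,0); λ=-4 ⇒ h* = (325/152)/4 = 0.5345.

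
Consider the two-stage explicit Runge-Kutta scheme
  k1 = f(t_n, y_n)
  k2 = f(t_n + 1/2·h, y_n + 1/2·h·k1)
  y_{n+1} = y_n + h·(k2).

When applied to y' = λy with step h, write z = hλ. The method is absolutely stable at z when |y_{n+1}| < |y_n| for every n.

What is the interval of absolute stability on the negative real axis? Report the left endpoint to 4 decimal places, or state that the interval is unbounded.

Test eqn y'=λy, z=hλ:
  k1=λy_n ⇒ h·k1=z·y_n;  k2=λ(1+1/2z)y_n ⇒ h·k2=z(1+1/2z)y_n
  y_{n+1}/y_n = 1 + z(1+1/2z) = 1 + z + 1/2z²
  ⇒ R(z) = 1 + z + 1/2z².

Find x<0 with |R(x)|<1.
x=-1.57: |R|=0.6624
R=1: x+1/2x²=0 ⇒ x=−2=-2.0000; min R=1−1/(4·1/2)=0.5000>−1
Confirm numerically:
  x=-1.927: |R|=0.92966 <1
  x=-1.886: |R|=0.89250 <1
  x=-1.460: |R|=0.60580 <1
  x=-1.029: |R|=0.50042 <1
  x=-2.542: |R|=1.68888 >1
  x=-2.513: |R|=1.64458 >1
  x=-2.082: |R|=1.08536 >1
Stable set (-2.0000, 0).

z∈(-2.0000,0).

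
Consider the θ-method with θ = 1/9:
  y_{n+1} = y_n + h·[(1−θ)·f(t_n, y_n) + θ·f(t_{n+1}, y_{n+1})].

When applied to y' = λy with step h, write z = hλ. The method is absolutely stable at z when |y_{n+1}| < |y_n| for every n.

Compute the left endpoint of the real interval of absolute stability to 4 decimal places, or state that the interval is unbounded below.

Set f=λy, z=hλ:
  y_{n+1} = y_n + z·[8/9·y_n + 1/9·y_{n+1}] ⇒ (1 − 1/9z)y_{n+1} = (1 + 8/9z)y_n
  R(z) = (1 + 8/9z)/(1 − 1/9z).

Solve |R(x)|<1 on ℝ⁻.
x=-1.18: |R|=0.0432
R=−1: 1+8/9x = −1+1/9x ⇒ -7/9x=2 ⇒ x=2/(-7/9)=-2.5714
Confirm numerically:
  x=-2.159: |R|=0.74129 <1
  x=-2.137: |R|=0.72695 <1
  x=-1.390: |R|=0.20404 <1
  x=-2.970: |R|=1.23308 >1
  x=-2.890: |R|=1.18755 >1
  x=-2.863: |R|=1.17205 >1
So |R|<1 on (-2.5714, 0).

z* = -2.5714.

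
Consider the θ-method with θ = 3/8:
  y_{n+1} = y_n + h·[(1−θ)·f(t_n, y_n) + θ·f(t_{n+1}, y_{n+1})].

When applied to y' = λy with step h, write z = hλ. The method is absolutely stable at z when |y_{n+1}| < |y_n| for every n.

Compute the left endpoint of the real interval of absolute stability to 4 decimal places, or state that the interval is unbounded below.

Set f=λy, z=hλ:
  y_{n+1} = y_n + z·[5/8·y_n + 3/8·y_{n+1}] ⇒ (1 − 3/8z)y_{n+1} = (1 + 5/8z)y_n
  ⇒ R(z) = (1 + 5/8z)/(1 − 3/8z).

Solve |R(x)|<1 on ℝ⁻.
x=-1.08: |R|=0.2313
R=−1: 1+5/8x = −1+3/8x ⇒ -1/4x=2 ⇒ x=2/(-1/4)=-8.0000
Confirm numerically:
  x=-5.856: |R|=0.83229 <1
  x=-4.166: |R|=0.62591 <1
  x=-3.523: |R|=0.51780 <1
  x=-8.330: |R|=1.02001 >1
  x=-8.140: |R|=1.00864 >1
  x=-8.054: |R|=1.00336 >1
Stable set (-8.0000, 0).

left endpoint -8.0000.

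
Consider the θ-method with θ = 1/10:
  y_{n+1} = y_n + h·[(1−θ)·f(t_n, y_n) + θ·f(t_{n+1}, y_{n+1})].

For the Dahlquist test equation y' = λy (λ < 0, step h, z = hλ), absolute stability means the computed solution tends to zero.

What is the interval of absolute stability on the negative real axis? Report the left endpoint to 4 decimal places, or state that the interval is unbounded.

Test eqn y'=λy, z=hλ:
  y_{n+1} = y_n + z·[9/10·y_n + 1/10·y_{n+1}] ⇒ (1 − 1/10z)y_{n+1} = (1 + 9/10z)y_n
  ⇒ R(z) = (1 + 9/10z)/(1 − 1/10z).

Need |R(x)|<1, x<0.
x=-1.31: |R|=0.1583
R=−1: 1+9/10x = −1+1/10x ⇒ -4/5x=2 ⇒ x=2/(-4/5)=-2.5000
Confirm numerically:
  x=-1.727: |R|=0.47267 <1
  x=-1.551: |R|=0.34274 <1
  x=-1.383: |R|=0.21497 <1
  x=-2.653: |R|=1.09674 >1
  x=-2.585: |R|=1.05403 >1
Interval (-2.5000, 0).

(-2.5000, 0).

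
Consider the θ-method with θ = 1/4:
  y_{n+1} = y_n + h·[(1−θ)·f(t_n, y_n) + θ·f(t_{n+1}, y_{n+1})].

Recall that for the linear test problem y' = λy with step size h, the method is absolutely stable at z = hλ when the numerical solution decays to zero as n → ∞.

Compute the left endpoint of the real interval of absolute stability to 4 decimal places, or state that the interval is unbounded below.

On y'=λy, z=hλ:
  y_{n+1} = y_n + z·[3/4·y_n + 1/4·y_{n+1}] ⇒ (1 − 1/4z)y_{n+1} = (1 + 3/4z)y_n
  ⇒ R(z) = (1 + 3/4z)/(1 − 1/4z).

Need |R(x)|<1, x<0.
x=-0.98: |R|=0.2129
R=−1: 1+3/4x = −1+1/4x ⇒ -1/2x=2 ⇒ x=2/(-1/2)=-4.0000
Confirm numerically:
  x=-3.235: |R|=0.78853 <1
  x=-3.046: |R|=0.72921 <1
  x=-2.685: |R|=0.60658 <1
  x=-2.250: |R|=0.44000 <1
  x=-4.412: |R|=1.09796 >1
  x=-4.232: |R|=1.05637 >1
  x=-4.182: |R|=1.04449 >1
So |R|<1 on (-4.0000, 0).

z* = -4.0000.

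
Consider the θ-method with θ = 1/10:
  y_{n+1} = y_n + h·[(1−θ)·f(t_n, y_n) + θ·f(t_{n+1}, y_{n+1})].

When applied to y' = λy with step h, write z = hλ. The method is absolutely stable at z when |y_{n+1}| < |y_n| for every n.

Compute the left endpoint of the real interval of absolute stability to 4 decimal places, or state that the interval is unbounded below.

left endpoint -2.5000.

On y'=λy, z=hλ:
  y_{n+1} = y_n + z·[9/10·y_n + 1/10·y_{n+1}] ⇒ (1 − 1/10z)y_{n+1} = (1 + 9/10z)y_n
  Hence R(z) = (1 + 9/10z)/(1 − 1/10z).

Solve |R(x)|<1 on ℝ⁻.
x=-1.22: |R|=0.0873
R=−1: 1+9/10x = −1+1/10x ⇒ -4/5x=2 ⇒ x=2/(-4/5)=-2.5000
Confirm numerically:
  x=-2.469: |R|=0.98011 <1
  x=-2.139: |R|=0.76209 <1
  x=-1.782: |R|=0.51248 <1
  x=-1.555: |R|=0.34574 <1
  x=-2.940: |R|=1.27202 >1
  x=-2.877: |R|=1.23422 >1
So |R|<1 on (-2.5000, 0).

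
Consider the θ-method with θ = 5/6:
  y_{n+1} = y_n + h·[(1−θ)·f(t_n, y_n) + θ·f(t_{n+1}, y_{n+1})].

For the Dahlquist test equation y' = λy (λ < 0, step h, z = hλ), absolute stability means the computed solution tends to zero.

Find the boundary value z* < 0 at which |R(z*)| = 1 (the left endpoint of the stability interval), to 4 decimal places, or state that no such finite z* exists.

On y'=λy, z=hλ:
  y_{n+1} = y_n + z·[1/6·y_n + 5/6·y_{n+1}] ⇒ (1 − 5/6z)y_{n+1} = (1 + 1/6z)y_n
  so R(z) = (1 + 1/6z)/(1 − 5/6z).

Find x<0 with |R(x)|<1.
x=-1.09: |R|=0.4288
x=-2: |R|=0.2500
x=-10: |R|=0.0714
x=-100: |R|=0.1858
θ=5/6≥1/2 ⇒ |1+1/6x|<|1−5/6x| ∀x<0 ⇒ interval (−∞,0).

(−∞, 0) — no finite endpoint.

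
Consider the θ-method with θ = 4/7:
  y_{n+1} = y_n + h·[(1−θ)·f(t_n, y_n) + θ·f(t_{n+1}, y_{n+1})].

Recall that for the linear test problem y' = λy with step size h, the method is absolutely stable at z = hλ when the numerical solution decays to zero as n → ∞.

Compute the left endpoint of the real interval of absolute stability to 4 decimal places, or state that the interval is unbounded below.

Test eqn y'=λy, z=hλ:
  y_{n+1} = y_n + z·[3/7·y_n + 4/7·y_{n+1}] ⇒ (1 − 4/7z)y_{n+1} = (1 + 3/7z)y_n
  R(z) = (1 + 3/7z)/(1 − 4/7z).

Solve |R(x)|<1 on ℝ⁻.
x=-1.58: |R|=0.1697
x=-2: |R|=0.0667
x=-10: |R|=0.4894
x=-100: |R|=0.7199
θ=4/7≥1/2 ⇒ |1+3/7x|<|1−4/7x| ∀x<0 ⇒ stable on all of ℝ⁻.

interval (−∞, 0).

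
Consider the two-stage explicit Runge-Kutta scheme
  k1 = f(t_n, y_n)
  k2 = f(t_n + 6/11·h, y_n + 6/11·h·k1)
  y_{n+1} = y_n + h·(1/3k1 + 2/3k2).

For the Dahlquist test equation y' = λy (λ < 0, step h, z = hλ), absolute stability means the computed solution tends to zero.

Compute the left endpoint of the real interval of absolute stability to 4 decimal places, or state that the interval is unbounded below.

Set f=λy, z=hλ:
  k1=λy_n ⇒ h·k1=z·y_n;  k2=λ(1+6/11z)y_n ⇒ h·k2=z(1+6/11z)y_n
  y_{n+1}/y_n = 1 + 1/3z + 2/3z(1+6/11z) = 1 + z + 4/11z²
  Hence R(z) = 1 + z + 4/11z².

Boundary: |R(x)|=1, x<0.
x=-1.4: |R|=0.3127
R=1: x+4/11x²=0 ⇒ x=−11/4=-2.7500; min R=1−1/(4·4/11)=0.3125>−1
Confirm numerically:
  x=-2.711: |R|=0.96155 <1
  x=-2.293: |R|=0.61895 <1
  x=-2.238: |R|=0.58333 <1
  x=-3.335: |R|=1.70945 >1
  x=-3.284: |R|=1.63769 >1
Interval (-2.7500, 0).

left endpoint -2.7500.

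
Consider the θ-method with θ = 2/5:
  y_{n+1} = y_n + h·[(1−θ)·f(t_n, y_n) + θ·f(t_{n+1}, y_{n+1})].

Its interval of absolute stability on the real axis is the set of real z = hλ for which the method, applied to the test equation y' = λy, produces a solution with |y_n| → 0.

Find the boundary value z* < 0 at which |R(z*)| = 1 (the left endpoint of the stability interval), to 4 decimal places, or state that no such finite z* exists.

left endpoint -10.0000.

On y'=λy, z=hλ:
  y_{n+1} = y_n + z·[3/5·y_n + 2/5·y_{n+1}] ⇒ (1 − 2/5z)y_{n+1} = (1 + 3/5z)y_n
  Hence R(z) = (1 + 3/5z)/(1 − 2/5z).

Solve |R(x)|<1 on ℝ⁻.
x=-1.69: |R|=0.0084
R=−1: 1+3/5x = −1+2/5x ⇒ -1/5x=2 ⇒ x=2/(-1/5)=-10.0000
Confirm numerically:
  x=-8.946: |R|=0.95396 <1
  x=-8.321: |R|=0.92242 <1
  x=-6.118: |R|=0.77477 <1
  x=-10.579: |R|=1.02213 >1
  x=-10.504: |R|=1.01938 >1
  x=-10.314: |R|=1.01225 >1
Stable set (-10.0000, 0).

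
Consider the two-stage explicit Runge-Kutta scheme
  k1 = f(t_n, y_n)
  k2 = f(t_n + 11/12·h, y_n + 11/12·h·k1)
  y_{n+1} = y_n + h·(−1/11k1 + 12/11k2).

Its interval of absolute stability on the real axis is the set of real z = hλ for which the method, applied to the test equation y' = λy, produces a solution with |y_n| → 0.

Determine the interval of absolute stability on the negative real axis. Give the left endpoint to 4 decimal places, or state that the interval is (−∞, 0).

With y'=λy (z=hλ):
  k1=λy_n ⇒ h·k1=z·y_n;  k2=λ(1+11/12z)y_n ⇒ h·k2=z(1+11/12z)y_n
  y_{n+1}/y_n = 1 − 1/11z + 12/11z(1+11/12z) = 1 + z + z²
  ⇒ R(z) = 1 + z + z².

Boundary: |R(x)|=1, x<0.
x=-1.71: |R|=2.2141
R=1: x+1x²=0 ⇒ x=−1=-1.0000; min R=1−1/(4·1)=0.7500>−1
Confirm numerically:
  x=-0.770: |R|=0.82290 <1
  x=-0.692: |R|=0.78686 <1
  x=-0.455: |R|=0.75203 <1
  x=-1.416: |R|=1.58906 >1
  x=-1.081: |R|=1.08756 >1
  x=-1.049: |R|=1.05140 >1
So |R|<1 on (-1.0000, 0).

z∈(-1.0000,0).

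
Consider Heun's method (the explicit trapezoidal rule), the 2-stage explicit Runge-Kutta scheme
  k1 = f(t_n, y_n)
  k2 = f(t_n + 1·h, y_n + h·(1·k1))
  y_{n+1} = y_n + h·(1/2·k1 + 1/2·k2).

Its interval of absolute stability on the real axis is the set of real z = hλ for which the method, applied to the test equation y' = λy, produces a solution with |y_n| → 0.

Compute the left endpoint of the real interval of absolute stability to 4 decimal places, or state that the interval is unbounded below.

Test eqn y'=λy, z=hλ:
  order 2, 2-stage ⇒ R(z)=1+z+z^2/2
  (e.g. R(-1.46)=0.60580, |R|=0.60580)

Need |R(x)|<1, x<0.
x=-1.46: |R|=0.6058
|R(-1.94)|=0.9418 |R(-1.74)|=0.7738 |R(-0.56)|=0.5968
Bisect:
  x_lo=-2.5436 |R|=1.6914  x_hi=-0.2159 |R|=0.8074
  mid=-1.37974 |R|=0.57210 →hi
  mid=-1.96167 |R|=0.96241 →hi
  mid=-2.25264 |R|=1.28455 →lo
  mid=-2.10715 |R|=1.11290 →lo
  mid=-2.03441 |R|=1.03501 →lo
  mid=-1.99804 |R|=0.99804 →hi
  mid=-2.01623 |R|=1.01636 →lo
  ...
  [-2.00003,-1.99989] ⇒ x*=-2.0000
Stable set (-2.0000, 0).

z* = -2.0000.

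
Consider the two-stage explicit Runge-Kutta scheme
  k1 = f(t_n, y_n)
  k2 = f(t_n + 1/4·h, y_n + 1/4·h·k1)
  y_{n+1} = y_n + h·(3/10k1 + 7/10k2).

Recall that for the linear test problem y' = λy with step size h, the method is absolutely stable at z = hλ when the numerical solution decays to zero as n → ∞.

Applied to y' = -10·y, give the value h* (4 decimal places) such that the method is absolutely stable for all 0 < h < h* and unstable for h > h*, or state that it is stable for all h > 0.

Test eqn y'=λy, z=hλ:
  k1=λy_n ⇒ h·k1=z·y_n;  k2=λ(1+1/4z)y_n ⇒ h·k2=z(1+1/4z)y_n
  y_{n+1}/y_n = 1 + 3/10z + 7/10z(1+1/4z) = 1 + z + 7/40z²
  R(z) = 1 + z + 7/40z².

Solve |R(x)|<1 on ℝ⁻.
x=-0.33: |R|=0.6891
R=1: x+7/40x²=0 ⇒ x=−40/7=-5.7143; min R=1−1/(4·7/40)=-0.4286>−1
Confirm numerically:
  x=-4.814: |R|=0.24155 <1
  x=-4.716: |R|=0.17611 <1
  x=-3.822: |R|=0.26566 <1
  x=-2.945: |R|=0.42722 <1
  x=-6.220: |R|=1.55047 >1
  x=-6.180: |R|=1.50367 >1
  x=-6.097: |R|=1.40835 >1
Interval (-5.7143, 0).

(-5.7143,0); λ=-10 ⇒ h* = (40/7)/10 = 0.5714.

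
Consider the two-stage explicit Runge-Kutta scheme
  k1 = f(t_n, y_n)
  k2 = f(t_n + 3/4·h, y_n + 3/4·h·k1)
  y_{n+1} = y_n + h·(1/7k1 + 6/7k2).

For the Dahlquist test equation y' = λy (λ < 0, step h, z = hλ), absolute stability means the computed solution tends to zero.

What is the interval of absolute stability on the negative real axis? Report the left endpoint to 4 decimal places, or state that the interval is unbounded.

(-1.5556, 0).

Set f=λy, z=hλ:
  k1=λy_n ⇒ h·k1=z·y_n;  k2=λ(1+3/4z)y_n ⇒ h·k2=z(1+3/4z)y_n
  y_{n+1}/y_n = 1 + 1/7z + 6/7z(1+3/4z) = 1 + z + 9/14z²
  Hence R(z) = 1 + z + 9/14z².

Need |R(x)|<1, x<0.
x=-0.47: |R|=0.6720
R=1: x+9/14x²=0 ⇒ x=−14/9=-1.5556; min R=1−1/(4·9/14)=0.6111>−1
Confirm numerically:
  x=-1.275: |R|=0.77004 <1
  x=-1.031: |R|=0.65233 <1
  x=-0.763: |R|=0.61125 <1
  x=-0.721: |R|=0.61318 <1
  x=-2.140: |R|=1.80403 >1
  x=-2.083: |R|=1.70629 >1
  x=-1.999: |R|=1.56986 >1
Stable set (-1.5556, 0).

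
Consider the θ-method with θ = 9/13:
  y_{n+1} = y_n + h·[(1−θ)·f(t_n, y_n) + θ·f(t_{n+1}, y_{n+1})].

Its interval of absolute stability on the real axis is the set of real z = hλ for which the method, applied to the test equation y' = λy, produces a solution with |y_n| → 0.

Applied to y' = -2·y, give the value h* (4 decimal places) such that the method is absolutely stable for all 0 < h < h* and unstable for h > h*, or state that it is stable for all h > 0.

Test eqn y'=λy, z=hλ:
  y_{n+1} = y_n + z·[4/13·y_n + 9/13·y_{n+1}] ⇒ (1 − 9/13z)y_{n+1} = (1 + 4/13z)y_n
  R(z) = (1 + 4/13z)/(1 − 9/13z).

Need |R(x)|<1, x<0.
x=-1.3: |R|=0.3158
x=-2: |R|=0.1613
x=-10: |R|=0.2621
x=-100: |R|=0.4239
θ=9/13≥1/2 ⇒ |1+4/13x|<|1−9/13x| ∀x<0 ⇒ interval (−∞,0).

unbounded; (−∞, 0). Any h>0 works for λ=-2.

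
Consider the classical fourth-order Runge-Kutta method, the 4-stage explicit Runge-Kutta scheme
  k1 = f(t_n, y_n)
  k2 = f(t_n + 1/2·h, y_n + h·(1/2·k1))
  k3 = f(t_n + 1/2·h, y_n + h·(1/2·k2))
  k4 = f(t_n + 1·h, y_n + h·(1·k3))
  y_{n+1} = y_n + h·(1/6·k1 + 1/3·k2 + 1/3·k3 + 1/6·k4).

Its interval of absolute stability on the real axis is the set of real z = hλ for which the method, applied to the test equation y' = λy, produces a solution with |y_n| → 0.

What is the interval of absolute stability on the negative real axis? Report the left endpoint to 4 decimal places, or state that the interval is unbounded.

(-2.7853, 0).

Set f=λy, z=hλ:
  order 4, 4-stage ⇒ R(z)=1+z+z^2/2+z^3/6+z^4/24
  (e.g. R(-0.38)=0.68392, |R|=0.68392)

Find x<0 with |R(x)|<1.
x=-0.38: |R|=0.6839
|R(-3.03)|=1.4361 |R(-2.38)|=0.5422 |R(-2.13)|=0.3855
Bisect:
  x_lo=-3.0962 |R|=1.5794  x_hi=-0.3801 |R|=0.6839
  mid=-1.73817 |R|=0.27754 →hi
  mid=-2.41720 |R|=0.57280 →hi
  mid=-2.75672 |R|=0.95777 →hi
  mid=-2.92648 |R|=1.23458 →lo
  mid=-2.84160 |R|=1.08826 →lo
  mid=-2.79916 |R|=1.02111 →lo
  mid=-2.77794 |R|=0.98897 →hi
  mid=-2.78855 |R|=1.00492 →lo
  mid=-2.78325 |R|=0.99692 →hi
  ...
  [-2.78540,-2.78523] ⇒ x*=-2.7853
So |R|<1 on (-2.7853, 0).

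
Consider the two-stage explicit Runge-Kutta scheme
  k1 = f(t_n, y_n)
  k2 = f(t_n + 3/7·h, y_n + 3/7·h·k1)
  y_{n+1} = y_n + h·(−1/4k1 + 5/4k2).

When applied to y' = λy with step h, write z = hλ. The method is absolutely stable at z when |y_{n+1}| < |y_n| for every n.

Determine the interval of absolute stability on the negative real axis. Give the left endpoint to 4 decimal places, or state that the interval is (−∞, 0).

(-1.8667, 0).

Test eqn y'=λy, z=hλ:
  k1=λy_n ⇒ h·k1=z·y_n;  k2=λ(1+3/7z)y_n ⇒ h·k2=z(1+3/7z)y_n
  y_{n+1}/y_n = 1 − 1/4z + 5/4z(1+3/7z) = 1 + z + 15/28z²
  Hence R(z) = 1 + z + 15/28z².

Find x<0 with |R(x)|<1.
x=-1.05: |R|=0.5406
R=1: x+15/28x²=0 ⇒ x=−28/15=-1.8667; min R=1−1/(4·15/28)=0.5333>−1
Confirm numerically:
  x=-1.717: |R|=0.86233 <1
  x=-1.024: |R|=0.53774 <1
  x=-0.926: |R|=0.53336 <1
  x=-2.241: |R|=1.44940 >1
  x=-1.985: |R|=1.12583 >1
So |R|<1 on (-1.8667, 0).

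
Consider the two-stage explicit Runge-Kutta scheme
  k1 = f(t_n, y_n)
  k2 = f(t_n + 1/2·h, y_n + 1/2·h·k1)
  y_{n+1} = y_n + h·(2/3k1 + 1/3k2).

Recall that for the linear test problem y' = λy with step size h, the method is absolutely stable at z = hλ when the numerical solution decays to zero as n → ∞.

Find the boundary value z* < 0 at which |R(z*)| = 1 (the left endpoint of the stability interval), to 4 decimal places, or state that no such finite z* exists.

z* = -6.0000.

Set f=λy, z=hλ:
  k1=λy_n ⇒ h·k1=z·y_n;  k2=λ(1+1/2z)y_n ⇒ h·k2=z(1+1/2z)y_n
  y_{n+1}/y_n = 1 + 2/3z + 1/3z(1+1/2z) = 1 + z + 1/6z²
  so R(z) = 1 + z + 1/6z².

Need |R(x)|<1, x<0.
x=-0.92: |R|=0.2211
R=1: x+1/6x²=0 ⇒ x=−6=-6.0000; min R=1−1/(4·1/6)=-0.5000>−1
Confirm numerically:
  x=-5.234: |R|=0.33179 <1
  x=-4.342: |R|=0.19984 <1
  x=-4.235: |R|=0.24580 <1
  x=-2.517: |R|=0.46112 <1
  x=-6.529: |R|=1.57564 >1
  x=-6.172: |R|=1.17693 >1
  x=-6.134: |R|=1.13699 >1
Interval (-6.0000, 0).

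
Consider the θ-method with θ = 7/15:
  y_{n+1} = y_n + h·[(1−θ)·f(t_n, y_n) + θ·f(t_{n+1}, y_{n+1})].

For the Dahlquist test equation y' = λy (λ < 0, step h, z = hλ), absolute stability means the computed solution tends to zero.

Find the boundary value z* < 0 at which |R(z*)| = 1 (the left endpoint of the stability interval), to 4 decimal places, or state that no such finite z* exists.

z* = -30.0000.

Set f=λy, z=hλ:
  y_{n+1} = y_n + z·[8/15·y_n + 7/15·y_{n+1}] ⇒ (1 − 7/15z)y_{n+1} = (1 + 8/15z)y_n
  Hence R(z) = (1 + 8/15z)/(1 − 7/15z).

Boundary: |R(x)|=1, x<0.
x=-1.64: |R|=0.0710
R=−1: 1+8/15x = −1+7/15x ⇒ -1/15x=2 ⇒ x=2/(-1/15)=-30.0000
Confirm numerically:
  x=-16.978: |R|=0.90271 <1
  x=-16.789: |R|=0.90031 <1
  x=-12.367: |R|=0.82639 <1
  x=-30.569: |R|=1.00248 >1
  x=-30.365: |R|=1.00160 >1
  x=-30.307: |R|=1.00135 >1
Stable set (-30.0000, 0).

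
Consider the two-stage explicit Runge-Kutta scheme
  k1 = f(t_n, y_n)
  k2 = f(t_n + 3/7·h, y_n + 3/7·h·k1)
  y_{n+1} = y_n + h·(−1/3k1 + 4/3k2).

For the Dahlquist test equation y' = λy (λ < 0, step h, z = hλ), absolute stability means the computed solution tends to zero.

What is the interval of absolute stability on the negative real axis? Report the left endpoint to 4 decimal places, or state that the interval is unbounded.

Set f=λy, z=hλ:
  k1=λy_n ⇒ h·k1=z·y_n;  k2=λ(1+3/7z)y_n ⇒ h·k2=z(1+3/7z)y_n
  y_{n+1}/y_n = 1 − 1/3z + 4/3z(1+3/7z) = 1 + z + 4/7z²
  Hence R(z) = 1 + z + 4/7z².

Solve |R(x)|<1 on ℝ⁻.
x=-0.75: |R|=0.5714
R=1: x+4/7x²=0 ⇒ x=−7/4=-1.7500; min R=1−1/(4·4/7)=0.5625>−1
Confirm numerically:
  x=-1.680: |R|=0.93280 <1
  x=-1.458: |R|=0.75672 <1
  x=-1.179: |R|=0.61531 <1
  x=-2.200: |R|=1.56571 >1
  x=-2.116: |R|=1.44255 >1
  x=-1.951: |R|=1.22409 >1
So |R|<1 on (-1.7500, 0).

z∈(-1.7500,0).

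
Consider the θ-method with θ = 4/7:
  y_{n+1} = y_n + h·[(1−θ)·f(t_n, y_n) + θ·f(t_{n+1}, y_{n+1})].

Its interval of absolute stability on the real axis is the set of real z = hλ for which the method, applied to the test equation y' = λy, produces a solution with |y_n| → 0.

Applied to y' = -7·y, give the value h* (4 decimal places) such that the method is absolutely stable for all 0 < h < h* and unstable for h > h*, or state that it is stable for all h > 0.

(−∞, 0) — no finite endpoint. Any h>0 works for λ=-7.

Test eqn y'=λy, z=hλ:
  y_{n+1} = y_n + z·[3/7·y_n + 4/7·y_{n+1}] ⇒ (1 − 4/7z)y_{n+1} = (1 + 3/7z)y_n
  ⇒ R(z) = (1 + 3/7z)/(1 − 4/7z).

Boundary: |R(x)|=1, x<0.
x=-1.79: |R|=0.1151
x=-2: |R|=0.0667
x=-10: |R|=0.4894
x=-100: |R|=0.7199
θ=4/7≥1/2 ⇒ |1+3/7x|<|1−4/7x| ∀x<0 ⇒ interval (−∞,0).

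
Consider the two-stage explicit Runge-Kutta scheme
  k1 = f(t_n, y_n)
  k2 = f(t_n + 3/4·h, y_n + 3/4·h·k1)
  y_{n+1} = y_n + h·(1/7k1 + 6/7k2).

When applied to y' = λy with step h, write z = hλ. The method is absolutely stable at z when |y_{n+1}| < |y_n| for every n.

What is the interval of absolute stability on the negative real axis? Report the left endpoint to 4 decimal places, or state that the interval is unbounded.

z∈(-1.5556,0).

On y'=λy, z=hλ:
  k1=λy_n ⇒ h·k1=z·y_n;  k2=λ(1+3/4z)y_n ⇒ h·k2=z(1+3/4z)y_n
  y_{n+1}/y_n = 1 + 1/7z + 6/7z(1+3/4z) = 1 + z + 9/14z²
  ⇒ R(z) = 1 + z + 9/14z².

Solve |R(x)|<1 on ℝ⁻.
x=-1.36: |R|=0.8290
R=1: x+9/14x²=0 ⇒ x=−14/9=-1.5556; min R=1−1/(4·9/14)=0.6111>−1
Confirm numerically:
  x=-1.473: |R|=0.92183 <1
  x=-0.996: |R|=0.64172 <1
  x=-0.721: |R|=0.61318 <1
  x=-2.135: |R|=1.79529 >1
  x=-1.652: |R|=1.10242 >1
Interval (-1.5556, 0).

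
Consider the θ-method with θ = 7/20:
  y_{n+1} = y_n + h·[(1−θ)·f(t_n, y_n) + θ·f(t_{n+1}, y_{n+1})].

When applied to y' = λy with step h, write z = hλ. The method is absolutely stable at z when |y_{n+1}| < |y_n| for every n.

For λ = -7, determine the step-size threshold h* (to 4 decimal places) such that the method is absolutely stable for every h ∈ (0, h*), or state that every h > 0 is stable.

Set f=λy, z=hλ:
  y_{n+1} = y_n + z·[13/20·y_n + 7/20·y_{n+1}] ⇒ (1 − 7/20z)y_{n+1} = (1 + 13/20z)y_n
  so R(z) = (1 + 13/20z)/(1 − 7/20z).

Boundary: |R(x)|=1, x<0.
x=-0.91: |R|=0.3098
R=−1: 1+13/20x = −1+7/20x ⇒ -3/10x=2 ⇒ x=2/(-3/10)=-6.6667
Confirm numerically:
  x=-6.544: |R|=0.98882 <1
  x=-5.879: |R|=0.92272 <1
  x=-4.040: |R|=0.67357 <1
  x=-3.872: |R|=0.64402 <1
  x=-6.890: |R|=1.01964 >1
  x=-6.765: |R|=1.00876 >1
Interval (-6.6667, 0).

(-6.6667,0); λ=-7 ⇒ h* = (20/3)/7 = 0.9524.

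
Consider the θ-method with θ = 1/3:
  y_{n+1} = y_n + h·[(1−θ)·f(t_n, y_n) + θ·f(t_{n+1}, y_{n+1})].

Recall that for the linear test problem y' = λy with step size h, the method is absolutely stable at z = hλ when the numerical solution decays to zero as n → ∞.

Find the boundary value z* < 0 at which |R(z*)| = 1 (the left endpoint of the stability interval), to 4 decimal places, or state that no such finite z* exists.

left endpoint -6.0000.

Set f=λy, z=hλ:
  y_{n+1} = y_n + z·[2/3·y_n + 1/3·y_{n+1}] ⇒ (1 − 1/3z)y_{n+1} = (1 + 2/3z)y_n
  ⇒ R(z) = (1 + 2/3z)/(1 − 1/3z).

Solve |R(x)|<1 on ℝ⁻.
x=-0.54: |R|=0.5424
R=−1: 1+2/3x = −1+1/3x ⇒ -1/3x=2 ⇒ x=2/(-1/3)=-6.0000
Confirm numerically:
  x=-4.348: |R|=0.77518 <1
  x=-3.557: |R|=0.62742 <1
  x=-3.278: |R|=0.56642 <1
  x=-6.423: |R|=1.04489 >1
  x=-6.345: |R|=1.03692 >1
  x=-6.176: |R|=1.01918 >1
Interval (-6.0000, 0).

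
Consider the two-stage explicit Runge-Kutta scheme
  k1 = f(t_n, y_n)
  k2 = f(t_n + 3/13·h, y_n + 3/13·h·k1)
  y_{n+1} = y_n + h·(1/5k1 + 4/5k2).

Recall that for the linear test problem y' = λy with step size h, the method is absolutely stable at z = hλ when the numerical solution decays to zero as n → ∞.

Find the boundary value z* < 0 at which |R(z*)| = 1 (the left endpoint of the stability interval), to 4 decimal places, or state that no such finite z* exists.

left endpoint -5.4167.

Test eqn y'=λy, z=hλ:
  k1=λy_n ⇒ h·k1=z·y_n;  k2=λ(1+3/13z)y_n ⇒ h·k2=z(1+3/13z)y_n
  y_{n+1}/y_n = 1 + 1/5z + 4/5z(1+3/13z) = 1 + z + 12/65z²
  ⇒ R(z) = 1 + z + 12/65z².

Boundary: |R(x)|=1, x<0.
x=-0.75: |R|=0.3538
R=1: x+12/65x²=0 ⇒ x=−65/12=-5.4167; min R=1−1/(4·12/65)=-0.3542>−1
Confirm numerically:
  x=-4.307: |R|=0.11766 <1
  x=-4.134: |R|=0.02107 <1
  x=-3.214: |R|=0.30696 <1
  x=-5.906: |R|=1.53354 >1
  x=-5.707: |R|=1.30590 >1
Stable set (-5.4167, 0).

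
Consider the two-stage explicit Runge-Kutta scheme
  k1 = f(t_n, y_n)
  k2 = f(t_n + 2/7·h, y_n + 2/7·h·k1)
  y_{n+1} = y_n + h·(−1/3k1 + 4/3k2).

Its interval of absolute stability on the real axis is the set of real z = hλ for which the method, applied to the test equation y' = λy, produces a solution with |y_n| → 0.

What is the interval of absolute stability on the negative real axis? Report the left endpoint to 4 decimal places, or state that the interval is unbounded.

(-2.6250, 0).

On y'=λy, z=hλ:
  k1=λy_n ⇒ h·k1=z·y_n;  k2=λ(1+2/7z)y_n ⇒ h·k2=z(1+2/7z)y_n
  y_{n+1}/y_n = 1 − 1/3z + 4/3z(1+2/7z) = 1 + z + 8/21z²
  R(z) = 1 + z + 8/21z².

Need |R(x)|<1, x<0.
x=-0.38: |R|=0.6750
R=1: x+8/21x²=0 ⇒ x=−21/8=-2.6250; min R=1−1/(4·8/21)=0.3438>−1
Confirm numerically:
  x=-1.910: |R|=0.47975 <1
  x=-1.885: |R|=0.46861 <1
  x=-1.446: |R|=0.35054 <1
  x=-3.064: |R|=1.51242 >1
  x=-2.860: |R|=1.25604 >1
  x=-2.647: |R|=1.02218 >1
Stable set (-2.6250, 0).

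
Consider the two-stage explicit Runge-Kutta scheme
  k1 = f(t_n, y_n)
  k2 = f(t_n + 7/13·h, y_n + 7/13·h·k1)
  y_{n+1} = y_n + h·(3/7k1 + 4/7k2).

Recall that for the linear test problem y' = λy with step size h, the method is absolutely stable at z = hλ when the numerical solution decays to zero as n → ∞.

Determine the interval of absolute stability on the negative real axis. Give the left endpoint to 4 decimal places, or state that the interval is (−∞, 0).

(-3.2500, 0).

Test eqn y'=λy, z=hλ:
  k1=λy_n ⇒ h·k1=z·y_n;  k2=λ(1+7/13z)y_n ⇒ h·k2=z(1+7/13z)y_n
  y_{n+1}/y_n = 1 + 3/7z + 4/7z(1+7/13z) = 1 + z + 4/13z²
  Hence R(z) = 1 + z + 4/13z².

Find x<0 with |R(x)|<1.
x=-0.96: |R|=0.3236
R=1: x+4/13x²=0 ⇒ x=−13/4=-3.2500; min R=1−1/(4·4/13)=0.1875>−1
Confirm numerically:
  x=-3.088: |R|=0.84608 <1
  x=-2.505: |R|=0.42578 <1
  x=-2.065: |R|=0.24707 <1
  x=-3.445: |R|=1.20670 >1
  x=-3.364: |R|=1.11800 >1
Stable set (-3.2500, 0).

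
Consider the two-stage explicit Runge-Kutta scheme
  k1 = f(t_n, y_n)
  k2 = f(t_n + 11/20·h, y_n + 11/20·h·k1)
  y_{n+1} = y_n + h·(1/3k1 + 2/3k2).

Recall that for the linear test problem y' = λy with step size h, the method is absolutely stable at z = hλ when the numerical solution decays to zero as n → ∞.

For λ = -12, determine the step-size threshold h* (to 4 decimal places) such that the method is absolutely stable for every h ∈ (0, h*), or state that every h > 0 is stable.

Test eqn y'=λy, z=hλ:
  k1=λy_n ⇒ h·k1=z·y_n;  k2=λ(1+11/20z)y_n ⇒ h·k2=z(1+11/20z)y_n
  y_{n+1}/y_n = 1 + 1/3z + 2/3z(1+11/20z) = 1 + z + 11/30z²
  R(z) = 1 + z + 11/30z².

Solve |R(x)|<1 on ℝ⁻.
x=-1.62: |R|=0.3423
R=1: x+11/30x²=0 ⇒ x=−30/11=-2.7273; min R=1−1/(4·11/30)=0.3182>−1
Confirm numerically:
  x=-2.573: |R|=0.85445 <1
  x=-1.721: |R|=0.36501 <1
  x=-1.425: |R|=0.31956 <1
  x=-1.391: |R|=0.31846 <1
  x=-3.242: |R|=1.61187 >1
  x=-2.800: |R|=1.07467 >1
So |R|<1 on (-2.7273, 0).

(-2.7273,0); λ=-12 ⇒ h* = (30/11)/12 = 0.2273.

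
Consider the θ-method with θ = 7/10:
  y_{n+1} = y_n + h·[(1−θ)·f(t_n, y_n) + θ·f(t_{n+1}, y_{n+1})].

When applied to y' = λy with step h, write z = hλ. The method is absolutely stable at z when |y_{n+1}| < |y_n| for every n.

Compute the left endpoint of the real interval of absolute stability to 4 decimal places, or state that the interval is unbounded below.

With y'=λy (z=hλ):
  y_{n+1} = y_n + z·[3/10·y_n + 7/10·y_{n+1}] ⇒ (1 − 7/10z)y_{n+1} = (1 + 3/10z)y_n
  Hence R(z) = (1 + 3/10z)/(1 − 7/10z).

Find x<0 with |R(x)|<1.
x=-0.51: |R|=0.6242
x=-2: |R|=0.1667
x=-10: |R|=0.2500
x=-100: |R|=0.4085
θ=7/10≥1/2 ⇒ |1+3/10x|<|1−7/10x| ∀x<0 ⇒ interval (−∞,0).

(−∞, 0) — no finite endpoint.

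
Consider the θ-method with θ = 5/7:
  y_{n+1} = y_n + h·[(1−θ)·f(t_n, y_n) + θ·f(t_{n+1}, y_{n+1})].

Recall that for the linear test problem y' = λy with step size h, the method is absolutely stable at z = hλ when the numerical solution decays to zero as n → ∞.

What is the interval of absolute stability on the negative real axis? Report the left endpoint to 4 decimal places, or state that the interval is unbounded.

With y'=λy (z=hλ):
  y_{n+1} = y_n + z·[2/7·y_n + 5/7·y_{n+1}] ⇒ (1 − 5/7z)y_{n+1} = (1 + 2/7z)y_n
  ⇒ R(z) = (1 + 2/7z)/(1 − 5/7z).

Solve |R(x)|<1 on ℝ⁻.
x=-0.85: |R|=0.4711
x=-2: |R|=0.1765
x=-10: |R|=0.2281
x=-100: |R|=0.3807
θ=5/7≥1/2 ⇒ |1+2/7x|<|1−5/7x| ∀x<0 ⇒ stable on all of ℝ⁻.

interval (−∞, 0).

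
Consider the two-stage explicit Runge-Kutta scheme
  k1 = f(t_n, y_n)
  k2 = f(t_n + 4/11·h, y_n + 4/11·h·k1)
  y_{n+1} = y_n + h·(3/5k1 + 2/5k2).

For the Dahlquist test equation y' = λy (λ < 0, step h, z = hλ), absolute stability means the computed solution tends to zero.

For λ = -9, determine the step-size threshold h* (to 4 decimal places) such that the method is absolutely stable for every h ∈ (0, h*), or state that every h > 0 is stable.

On y'=λy, z=hλ:
  k1=λy_n ⇒ h·k1=z·y_n;  k2=λ(1+4/11z)y_n ⇒ h·k2=z(1+4/11z)y_n
  y_{n+1}/y_n = 1 + 3/5z + 2/5z(1+4/11z) = 1 + z + 8/55z²
  Hence R(z) = 1 + z + 8/55z².

Find x<0 with |R(x)|<1.
x=-1.56: |R|=0.2060
R=1: x+8/55x²=0 ⇒ x=−55/8=-6.8750; min R=1−1/(4·8/55)=-0.7188>−1
Confirm numerically:
  x=-6.406: |R|=0.56299 <1
  x=-5.214: |R|=0.25970 <1
  x=-4.592: |R|=0.52488 <1
  x=-4.382: |R|=0.58899 <1
  x=-7.080: |R|=1.21111 >1
  x=-6.993: |R|=1.12003 >1
Interval (-6.8750, 0).

(-6.8750,0); λ=-9 ⇒ h* = (55/8)/9 = 0.7639.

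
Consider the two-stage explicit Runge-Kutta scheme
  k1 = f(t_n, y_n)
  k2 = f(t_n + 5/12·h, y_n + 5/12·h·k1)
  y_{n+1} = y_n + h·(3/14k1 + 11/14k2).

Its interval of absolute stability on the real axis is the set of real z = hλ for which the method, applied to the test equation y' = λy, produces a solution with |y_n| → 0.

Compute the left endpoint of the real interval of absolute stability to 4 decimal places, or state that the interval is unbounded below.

left endpoint -3.0545.

On y'=λy, z=hλ:
  k1=λy_n ⇒ h·k1=z·y_n;  k2=λ(1+5/12z)y_n ⇒ h·k2=z(1+5/12z)y_n
  y_{n+1}/y_n = 1 + 3/14z + 11/14z(1+5/12z) = 1 + z + 55/168z²
  R(z) = 1 + z + 55/168z².

Boundary: |R(x)|=1, x<0.
x=-0.61: |R|=0.5118
R=1: x+55/168x²=0 ⇒ x=−168/55=-3.0545; min R=1−1/(4·55/168)=0.2364>−1
Confirm numerically:
  x=-2.923: |R|=0.87412 <1
  x=-2.642: |R|=0.64317 <1
  x=-2.040: |R|=0.32243 <1
  x=-1.274: |R|=0.25736 <1
  x=-3.424: |R|=1.41414 >1
  x=-3.148: |R|=1.09631 >1
  x=-3.096: |R|=1.04202 >1
So |R|<1 on (-3.0545, 0).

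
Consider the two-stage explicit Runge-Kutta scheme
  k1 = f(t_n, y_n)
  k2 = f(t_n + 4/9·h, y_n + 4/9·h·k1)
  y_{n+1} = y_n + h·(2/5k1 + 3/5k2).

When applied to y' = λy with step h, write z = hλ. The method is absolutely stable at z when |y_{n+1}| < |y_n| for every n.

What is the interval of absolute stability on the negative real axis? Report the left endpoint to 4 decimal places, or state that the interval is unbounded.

Test eqn y'=λy, z=hλ:
  k1=λy_n ⇒ h·k1=z·y_n;  k2=λ(1+4/9z)y_n ⇒ h·k2=z(1+4/9z)y_n
  y_{n+1}/y_n = 1 + 2/5z + 3/5z(1+4/9z) = 1 + z + 4/15z²
  so R(z) = 1 + z + 4/15z².

Find x<0 with |R(x)|<1.
x=-0.58: |R|=0.5097
R=1: x+4/15x²=0 ⇒ x=−15/4=-3.7500; min R=1−1/(4·4/15)=0.0625>−1
Confirm numerically:
  x=-3.617: |R|=0.87172 <1
  x=-3.579: |R|=0.83680 <1
  x=-2.466: |R|=0.15564 <1
  x=-4.333: |R|=1.67364 >1
  x=-3.852: |R|=1.10477 >1
Interval (-3.7500, 0).

(-3.7500, 0).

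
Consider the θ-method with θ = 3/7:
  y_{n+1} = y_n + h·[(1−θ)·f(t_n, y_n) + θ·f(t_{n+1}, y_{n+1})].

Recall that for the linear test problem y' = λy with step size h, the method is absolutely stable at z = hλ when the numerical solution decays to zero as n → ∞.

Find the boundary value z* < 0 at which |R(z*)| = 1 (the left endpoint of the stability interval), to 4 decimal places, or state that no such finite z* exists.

left endpoint -14.0000.

Test eqn y'=λy, z=hλ:
  y_{n+1} = y_n + z·[4/7·y_n + 3/7·y_{n+1}] ⇒ (1 − 3/7z)y_{n+1} = (1 + 4/7z)y_n
  Hence R(z) = (1 + 4/7z)/(1 − 3/7z).

Find x<0 with |R(x)|<1.
x=-0.8: |R|=0.4043
R=−1: 1+4/7x = −1+3/7x ⇒ -1/7x=2 ⇒ x=2/(-1/7)=-14.0000
Confirm numerically:
  x=-13.424: |R|=0.98782 <1
  x=-13.095: |R|=0.98045 <1
  x=-7.860: |R|=0.79922 <1
  x=-14.505: |R|=1.01000 >1
  x=-14.216: |R|=1.00435 >1
  x=-14.047: |R|=1.00096 >1
Stable set (-14.0000, 0).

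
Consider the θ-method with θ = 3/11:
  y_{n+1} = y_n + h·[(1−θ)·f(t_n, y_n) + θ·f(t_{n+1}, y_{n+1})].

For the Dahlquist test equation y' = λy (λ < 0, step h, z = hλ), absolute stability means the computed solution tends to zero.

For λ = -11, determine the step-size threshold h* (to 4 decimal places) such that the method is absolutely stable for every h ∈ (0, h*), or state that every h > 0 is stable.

Test eqn y'=λy, z=hλ:
  y_{n+1} = y_n + z·[8/11·y_n + 3/11·y_{n+1}] ⇒ (1 − 3/11z)y_{n+1} = (1 + 8/11z)y_n
  so R(z) = (1 + 8/11z)/(1 − 3/11z).

Find x<0 with |R(x)|<1.
x=-1.13: |R|=0.1362
R=−1: 1+8/11x = −1+3/11x ⇒ -5/11x=2 ⇒ x=2/(-5/11)=-4.4000
Confirm numerically:
  x=-3.793: |R|=0.86438 <1
  x=-3.351: |R|=0.75087 <1
  x=-2.167: |R|=0.36204 <1
  x=-4.756: |R|=1.07044 >1
  x=-4.526: |R|=1.02563 >1
So |R|<1 on (-4.4000, 0).

(-4.4000,0); λ=-11 ⇒ h* = (22/5)/11 = 0.4000.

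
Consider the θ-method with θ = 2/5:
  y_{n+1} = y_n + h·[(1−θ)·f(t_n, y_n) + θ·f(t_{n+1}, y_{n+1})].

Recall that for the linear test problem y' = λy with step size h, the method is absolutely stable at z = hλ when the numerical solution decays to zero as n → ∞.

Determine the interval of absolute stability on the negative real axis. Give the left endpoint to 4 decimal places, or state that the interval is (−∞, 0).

z∈(-10.0000,0).

Test eqn y'=λy, z=hλ:
  y_{n+1} = y_n + z·[3/5·y_n + 2/5·y_{n+1}] ⇒ (1 − 2/5z)y_{n+1} = (1 + 3/5z)y_n
  R(z) = (1 + 3/5z)/(1 − 2/5z).

Boundary: |R(x)|=1, x<0.
x=-1.78: |R|=0.0397
R=−1: 1+3/5x = −1+2/5x ⇒ -1/5x=2 ⇒ x=2/(-1/5)=-10.0000
Confirm numerically:
  x=-8.278: |R|=0.92012 <1
  x=-7.459: |R|=0.87243 <1
  x=-4.497: |R|=0.60676 <1
  x=-10.422: |R|=1.01633 >1
  x=-10.030: |R|=1.00120 >1
Interval (-10.0000, 0).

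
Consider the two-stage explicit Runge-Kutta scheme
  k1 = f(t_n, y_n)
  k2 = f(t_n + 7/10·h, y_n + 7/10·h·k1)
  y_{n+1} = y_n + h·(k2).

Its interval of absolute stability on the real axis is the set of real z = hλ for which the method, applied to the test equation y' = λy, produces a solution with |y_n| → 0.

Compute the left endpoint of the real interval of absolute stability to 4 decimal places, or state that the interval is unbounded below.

z* = -1.4286.

Test eqn y'=λy, z=hλ:
  k1=λy_n ⇒ h·k1=z·y_n;  k2=λ(1+7/10z)y_n ⇒ h·k2=z(1+7/10z)y_n
  y_{n+1}/y_n = 1 + z(1+7/10z) = 1 + z + 7/10z²
  Hence R(z) = 1 + z + 7/10z².

Boundary: |R(x)|=1, x<0.
x=-0.39: |R|=0.7165
R=1: x+7/10x²=0 ⇒ x=−10/7=-1.4286; min R=1−1/(4·7/10)=0.6429>−1
Confirm numerically:
  x=-1.235: |R|=0.83266 <1
  x=-1.159: |R|=0.78130 <1
  x=-0.735: |R|=0.64316 <1
  x=-0.573: |R|=0.65683 <1
  x=-1.997: |R|=1.79461 >1
  x=-1.990: |R|=1.78207 >1
Stable set (-1.4286, 0).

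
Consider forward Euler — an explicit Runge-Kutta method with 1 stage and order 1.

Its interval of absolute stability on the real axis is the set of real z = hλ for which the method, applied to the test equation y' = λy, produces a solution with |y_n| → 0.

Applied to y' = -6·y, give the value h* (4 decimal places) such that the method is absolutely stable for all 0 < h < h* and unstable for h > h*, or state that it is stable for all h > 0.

(-2.0000,0); λ=-6 ⇒ h* = 0.3333.

With y'=λy (z=hλ):
  order 1, 1-stage ⇒ R(z)=1+z
  (e.g. R(-1.23)=-0.23000, |R|=0.23000)

Need |R(x)|<1, x<0.
x=-1.23: |R|=0.2300
|R(-2.06)|=1.0600 |R(-1.52)|=0.5200 |R(-0.68)|=0.3200
Bisect:
  x_lo=-2.7467 |R|=1.7467  x_hi=-0.0631 |R|=0.9369
  mid=-1.40493 |R|=0.40493 →hi
  mid=-2.07582 |R|=1.07582 →lo
  mid=-1.74037 |R|=0.74037 →hi
  mid=-1.90810 |R|=0.90810 →hi
  mid=-1.99196 |R|=0.99196 →hi
  mid=-2.03389 |R|=1.03389 →lo
  mid=-2.01292 |R|=1.01292 →lo
  ...
  [-2.00015,-1.99999] ⇒ x*=-2.0000
Interval (-2.0000, 0).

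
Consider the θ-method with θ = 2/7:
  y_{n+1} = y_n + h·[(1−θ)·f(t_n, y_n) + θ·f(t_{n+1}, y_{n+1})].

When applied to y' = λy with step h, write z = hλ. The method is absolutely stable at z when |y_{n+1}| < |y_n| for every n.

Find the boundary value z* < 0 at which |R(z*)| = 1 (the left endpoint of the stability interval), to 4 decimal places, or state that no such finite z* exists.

left endpoint -4.6667.

On y'=λy, z=hλ:
  y_{n+1} = y_n + z·[5/7·y_n + 2/7·y_{n+1}] ⇒ (1 − 2/7z)y_{n+1} = (1 + 5/7z)y_n
  ⇒ R(z) = (1 + 5/7z)/(1 − 2/7z).

Solve |R(x)|<1 on ℝ⁻.
x=-1.21: |R|=0.1008
R=−1: 1+5/7x = −1+2/7x ⇒ -3/7x=2 ⇒ x=2/(-3/7)=-4.6667
Confirm numerically:
  x=-4.295: |R|=0.92848 <1
  x=-4.128: |R|=0.89407 <1
  x=-3.121: |R|=0.64983 <1
  x=-3.107: |R|=0.64591 <1
  x=-5.099: |R|=1.07542 >1
  x=-4.802: |R|=1.02445 >1
  x=-4.787: |R|=1.02178 >1
Stable set (-4.6667, 0).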